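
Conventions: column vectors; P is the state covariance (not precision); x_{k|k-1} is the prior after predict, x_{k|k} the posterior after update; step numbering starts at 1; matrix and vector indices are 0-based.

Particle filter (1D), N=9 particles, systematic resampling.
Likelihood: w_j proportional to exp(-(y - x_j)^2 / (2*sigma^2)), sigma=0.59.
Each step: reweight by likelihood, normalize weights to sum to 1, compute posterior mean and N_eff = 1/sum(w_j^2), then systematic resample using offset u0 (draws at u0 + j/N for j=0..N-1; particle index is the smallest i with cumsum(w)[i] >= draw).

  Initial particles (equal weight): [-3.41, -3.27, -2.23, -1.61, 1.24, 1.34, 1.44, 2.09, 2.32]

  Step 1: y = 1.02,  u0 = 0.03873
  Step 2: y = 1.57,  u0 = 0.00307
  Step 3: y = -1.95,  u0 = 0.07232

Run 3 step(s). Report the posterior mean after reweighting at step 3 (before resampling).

post_mean = 1.2847

step 1: w=[0.0000, 0.0000, 0.0000, 0.0000, 0.3269, 0.3025, 0.2720, 0.0677, 0.0309]  mean=1.4155  Neff=3.5987  idx=[4, 4, 4, 5, 5, 5, 6, 6, 7]
step 2: w=[0.1072, 0.1072, 0.1072, 0.1162, 0.1162, 0.1162, 0.1224, 0.1224, 0.0850]  mean=1.3961  Neff=8.9152  idx=[0, 1, 2, 3, 4, 5, 5, 6, 7]
step 3: w=[0.2050, 0.2050, 0.2050, 0.0808, 0.0808, 0.0808, 0.0808, 0.0310, 0.0310]  mean=1.2847  Neff=6.4911  idx=[0, 0, 1, 1, 2, 3, 4, 5, 7]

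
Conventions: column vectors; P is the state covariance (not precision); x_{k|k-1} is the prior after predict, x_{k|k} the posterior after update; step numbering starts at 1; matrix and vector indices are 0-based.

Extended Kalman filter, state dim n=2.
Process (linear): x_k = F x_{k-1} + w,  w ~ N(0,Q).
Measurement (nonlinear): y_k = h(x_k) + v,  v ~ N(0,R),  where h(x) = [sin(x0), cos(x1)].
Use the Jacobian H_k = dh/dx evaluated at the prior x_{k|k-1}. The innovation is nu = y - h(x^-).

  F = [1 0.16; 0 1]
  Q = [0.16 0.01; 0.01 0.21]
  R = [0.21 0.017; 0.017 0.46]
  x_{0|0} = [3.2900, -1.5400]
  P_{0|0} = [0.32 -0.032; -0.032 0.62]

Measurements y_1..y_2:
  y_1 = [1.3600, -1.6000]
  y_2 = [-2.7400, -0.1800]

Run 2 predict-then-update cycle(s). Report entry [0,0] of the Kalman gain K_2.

step 1: x^-=[3.0436, -1.5400]  P^-=[0.4856 0.0772; 0.0772 0.8300]  H_jac=[-0.9952 0.0000; 0.0000 0.9995]  S=[0.6910 -0.0598; -0.0598 1.2892]  K=[-0.6971 0.0275; -0.0557 0.6409]  nu=[1.2622, -1.6308]  x^+=[2.1189, -2.6555]  P^+=[0.1466 0.0008; 0.0008 0.2940]
step 2: x^-=[1.6940, -2.6555]  P^-=[0.3144 0.0579; 0.0579 0.5040]  H_jac=[-0.1229 0.0000; 0.0000 0.4671]  S=[0.2148 0.0137; 0.0137 0.5700]  K=[-0.1833 0.0518; -0.0595 0.4145]  nu=[-3.7324, 0.7042]  x^+=[2.4145, -2.1415]  P^+=[0.3059 0.0444; 0.0444 0.4060]

K[0,0] = -0.1833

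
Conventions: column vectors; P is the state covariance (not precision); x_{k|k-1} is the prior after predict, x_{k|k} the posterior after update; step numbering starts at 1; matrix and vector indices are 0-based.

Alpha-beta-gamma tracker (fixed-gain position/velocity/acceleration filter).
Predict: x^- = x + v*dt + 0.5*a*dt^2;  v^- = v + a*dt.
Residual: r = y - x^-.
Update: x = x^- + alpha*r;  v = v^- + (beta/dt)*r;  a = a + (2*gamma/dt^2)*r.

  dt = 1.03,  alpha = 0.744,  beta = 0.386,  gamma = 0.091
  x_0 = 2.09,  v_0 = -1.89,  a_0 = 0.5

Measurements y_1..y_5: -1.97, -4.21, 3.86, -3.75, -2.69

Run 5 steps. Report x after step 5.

x_post = -2.2623

step 1: x_pred=0.4085  r=-2.3785  x^+=-1.3611  v^+=-2.2664  a^+=0.0920
step 2: x_pred=-3.6467  r=-0.5633  x^+=-4.0658  v^+=-2.3828  a^+=-0.0047
step 3: x_pred=-6.5225  r=10.3825  x^+=1.2021  v^+=1.5033  a^+=1.7765
step 4: x_pred=3.6928  r=-7.4428  x^+=-1.8446  v^+=0.5438  a^+=0.4996
step 5: x_pred=-1.0194  r=-1.6706  x^+=-2.2623  v^+=0.4324  a^+=0.2130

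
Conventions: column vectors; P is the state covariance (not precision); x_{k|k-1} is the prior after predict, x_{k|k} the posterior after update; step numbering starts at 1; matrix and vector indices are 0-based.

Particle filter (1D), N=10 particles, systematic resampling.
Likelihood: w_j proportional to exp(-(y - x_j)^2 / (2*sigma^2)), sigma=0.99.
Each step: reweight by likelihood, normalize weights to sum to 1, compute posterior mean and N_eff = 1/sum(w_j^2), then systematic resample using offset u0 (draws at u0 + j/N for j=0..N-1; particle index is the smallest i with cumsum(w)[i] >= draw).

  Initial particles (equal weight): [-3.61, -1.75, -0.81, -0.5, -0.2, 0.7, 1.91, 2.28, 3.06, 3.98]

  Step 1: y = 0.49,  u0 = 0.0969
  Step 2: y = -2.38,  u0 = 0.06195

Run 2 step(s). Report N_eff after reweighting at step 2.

step 1: w=[0.0001, 0.0224, 0.1221, 0.1754, 0.2269, 0.2828, 0.1034, 0.0564, 0.0100, 0.0006]  mean=0.2855  Neff=5.2188  idx=[2, 3, 3, 4, 4, 5, 5, 5, 6, 8]
step 2: w=[0.3490, 0.2022, 0.2022, 0.1086, 0.1086, 0.0097, 0.0097, 0.0097, 0.0001, 0.0000]  mean=-0.5078  Neff=4.3957  idx=[0, 0, 0, 1, 1, 2, 2, 3, 3, 4]

N_eff = 4.3957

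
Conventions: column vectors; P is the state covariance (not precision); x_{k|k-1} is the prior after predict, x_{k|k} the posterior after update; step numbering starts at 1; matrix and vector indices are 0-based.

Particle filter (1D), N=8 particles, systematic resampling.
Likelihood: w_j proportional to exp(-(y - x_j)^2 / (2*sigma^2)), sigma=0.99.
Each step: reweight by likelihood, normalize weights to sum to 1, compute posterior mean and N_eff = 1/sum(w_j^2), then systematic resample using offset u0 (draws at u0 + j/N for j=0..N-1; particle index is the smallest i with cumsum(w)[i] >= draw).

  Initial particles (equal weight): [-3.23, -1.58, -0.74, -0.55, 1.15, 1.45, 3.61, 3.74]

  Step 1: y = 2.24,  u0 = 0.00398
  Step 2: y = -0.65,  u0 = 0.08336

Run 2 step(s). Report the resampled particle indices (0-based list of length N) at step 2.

step 1: w=[0.0000, 0.0003, 0.0054, 0.0094, 0.2722, 0.3629, 0.1915, 0.1583]  mean=2.1131  Neff=3.7364  idx=[2, 4, 4, 5, 5, 5, 6, 7]
step 2: w=[0.5874, 0.1130, 0.1130, 0.0622, 0.0622, 0.0622, 0.0001, 0.0000]  mean=0.0959  Neff=2.6164  idx=[0, 0, 0, 0, 0, 2, 3, 5]

resampled_idx = [0, 0, 0, 0, 0, 2, 3, 5]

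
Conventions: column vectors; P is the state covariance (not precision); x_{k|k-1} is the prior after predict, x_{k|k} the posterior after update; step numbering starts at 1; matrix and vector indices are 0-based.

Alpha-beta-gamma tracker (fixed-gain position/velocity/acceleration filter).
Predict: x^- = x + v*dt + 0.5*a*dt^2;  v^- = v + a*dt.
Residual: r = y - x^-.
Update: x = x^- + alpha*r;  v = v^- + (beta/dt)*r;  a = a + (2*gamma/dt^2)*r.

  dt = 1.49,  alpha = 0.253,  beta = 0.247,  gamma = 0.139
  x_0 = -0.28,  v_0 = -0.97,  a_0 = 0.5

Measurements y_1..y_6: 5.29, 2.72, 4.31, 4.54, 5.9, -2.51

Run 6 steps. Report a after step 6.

a_post = -3.7104

step 1: x_pred=-1.1703  r=6.4603  x^+=0.4642  v^+=0.8459  a^+=1.3090
step 2: x_pred=3.1776  r=-0.4576  x^+=3.0618  v^+=2.7204  a^+=1.2517
step 3: x_pred=8.5046  r=-4.1946  x^+=7.4434  v^+=3.8900  a^+=0.7264
step 4: x_pred=14.0459  r=-9.5059  x^+=11.6409  v^+=3.3965  a^+=-0.4639
step 5: x_pred=16.1868  r=-10.2868  x^+=13.5842  v^+=1.0000  a^+=-1.7520
step 6: x_pred=13.1294  r=-15.6394  x^+=9.1727  v^+=-4.2030  a^+=-3.7104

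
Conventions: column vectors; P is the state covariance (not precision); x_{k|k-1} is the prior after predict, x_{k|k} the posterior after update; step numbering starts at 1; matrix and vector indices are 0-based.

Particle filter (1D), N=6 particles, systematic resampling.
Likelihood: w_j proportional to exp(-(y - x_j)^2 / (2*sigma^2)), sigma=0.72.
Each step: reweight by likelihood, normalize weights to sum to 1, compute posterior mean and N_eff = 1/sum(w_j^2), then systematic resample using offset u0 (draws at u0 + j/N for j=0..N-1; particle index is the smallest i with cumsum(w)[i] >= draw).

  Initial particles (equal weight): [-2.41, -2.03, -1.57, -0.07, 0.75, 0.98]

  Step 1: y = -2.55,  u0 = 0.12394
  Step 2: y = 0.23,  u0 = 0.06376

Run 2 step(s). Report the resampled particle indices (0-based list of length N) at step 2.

resampled_idx = [2, 3, 5, 5, 5, 5]

step 1: w=[0.4563, 0.3583, 0.1842, 0.0012, 0.0000, 0.0000]  mean=-2.1162  Neff=2.6990  idx=[0, 0, 1, 1, 1, 2]
step 2: w=[0.0177, 0.0177, 0.1065, 0.1065, 0.1065, 0.6451]  mean=-1.7467  Neff=2.2180  idx=[2, 3, 5, 5, 5, 5]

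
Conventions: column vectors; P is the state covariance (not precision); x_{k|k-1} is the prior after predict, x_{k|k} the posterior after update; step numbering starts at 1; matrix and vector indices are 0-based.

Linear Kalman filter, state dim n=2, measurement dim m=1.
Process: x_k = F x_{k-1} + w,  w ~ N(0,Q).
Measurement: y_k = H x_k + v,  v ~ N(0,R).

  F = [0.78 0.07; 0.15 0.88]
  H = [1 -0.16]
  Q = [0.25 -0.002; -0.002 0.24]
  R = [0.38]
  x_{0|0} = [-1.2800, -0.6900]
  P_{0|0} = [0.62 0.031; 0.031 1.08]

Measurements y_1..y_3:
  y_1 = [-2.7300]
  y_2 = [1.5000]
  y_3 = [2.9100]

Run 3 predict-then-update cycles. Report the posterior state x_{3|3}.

step 1: x^-=[-1.0467, -0.7992]  P^-=[0.6359 0.1587; 0.1587 1.0985]  S=[0.9932]  K=[0.6147; -0.0172]  nu=[-1.8112]  x^+=[-2.1600, -0.7680]  P^+=[0.2606 0.1692; 0.1692 1.0982]
step 2: x^-=[-1.7385, -0.9999]  P^-=[0.4324 0.2140; 0.2140 1.1410]  S=[0.7731]  K=[0.5150; 0.0407]  nu=[3.0785]  x^+=[-0.1530, -0.8745]  P^+=[0.2274 0.1978; 0.1978 1.1397]
step 3: x^-=[-0.1806, -0.7925]  P^-=[0.4155 0.2327; 0.2327 1.1799]  S=[0.7513]  K=[0.5035; 0.0584]  nu=[2.9638]  x^+=[1.3118, -0.6194]  P^+=[0.2250 0.2106; 0.2106 1.1773]

x_post = [1.3118, -0.6194]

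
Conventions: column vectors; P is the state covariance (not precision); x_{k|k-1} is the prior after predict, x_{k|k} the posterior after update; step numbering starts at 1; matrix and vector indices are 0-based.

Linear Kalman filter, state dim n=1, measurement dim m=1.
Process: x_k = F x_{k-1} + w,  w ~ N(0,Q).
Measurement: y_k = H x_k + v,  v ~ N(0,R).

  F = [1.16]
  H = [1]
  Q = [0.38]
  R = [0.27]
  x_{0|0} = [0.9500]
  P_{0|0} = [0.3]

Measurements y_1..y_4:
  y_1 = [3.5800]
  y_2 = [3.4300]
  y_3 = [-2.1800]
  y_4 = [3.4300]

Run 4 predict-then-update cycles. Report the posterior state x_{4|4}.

step 1: x^-=[1.1020]  P^-=[0.7837]  S=[1.0537]  K=[0.7438]  nu=[2.4780]  x^+=[2.9450]  P^+=[0.2008]
step 2: x^-=[3.4162]  P^-=[0.6502]  S=[0.9202]  K=[0.7066]  nu=[0.0138]  x^+=[3.4260]  P^+=[0.1908]
step 3: x^-=[3.9741]  P^-=[0.6367]  S=[0.9067]  K=[0.7022]  nu=[-6.1541]  x^+=[-0.3474]  P^+=[0.1896]
step 4: x^-=[-0.4030]  P^-=[0.6351]  S=[0.9051]  K=[0.7017]  nu=[3.8330]  x^+=[2.2866]  P^+=[0.1895]

x_post = [2.2866]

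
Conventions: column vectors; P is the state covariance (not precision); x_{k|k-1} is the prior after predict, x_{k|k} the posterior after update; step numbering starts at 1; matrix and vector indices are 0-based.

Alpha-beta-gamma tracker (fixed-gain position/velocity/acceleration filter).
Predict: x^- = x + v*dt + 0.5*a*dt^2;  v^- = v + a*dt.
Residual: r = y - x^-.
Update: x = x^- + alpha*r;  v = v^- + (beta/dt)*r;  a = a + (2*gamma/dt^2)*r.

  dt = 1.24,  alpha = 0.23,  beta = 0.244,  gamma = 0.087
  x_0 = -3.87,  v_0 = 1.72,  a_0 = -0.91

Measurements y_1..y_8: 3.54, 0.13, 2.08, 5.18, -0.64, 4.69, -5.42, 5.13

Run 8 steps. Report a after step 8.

a_post = -0.2389

step 1: x_pred=-2.4368  r=5.9768  x^+=-1.0621  v^+=1.7677  a^+=-0.2336
step 2: x_pred=0.9502  r=-0.8202  x^+=0.7615  v^+=1.3166  a^+=-0.3265
step 3: x_pred=2.1431  r=-0.0631  x^+=2.1286  v^+=0.8994  a^+=-0.3336
step 4: x_pred=2.9873  r=2.1927  x^+=3.4916  v^+=0.9172  a^+=-0.0855
step 5: x_pred=4.5632  r=-5.2032  x^+=3.3665  v^+=-0.2127  a^+=-0.6743
step 6: x_pred=2.5844  r=2.1056  x^+=3.0687  v^+=-0.6344  a^+=-0.4360
step 7: x_pred=1.9468  r=-7.3668  x^+=0.2524  v^+=-2.6247  a^+=-1.2696
step 8: x_pred=-3.9783  r=9.1083  x^+=-1.8834  v^+=-2.4068  a^+=-0.2389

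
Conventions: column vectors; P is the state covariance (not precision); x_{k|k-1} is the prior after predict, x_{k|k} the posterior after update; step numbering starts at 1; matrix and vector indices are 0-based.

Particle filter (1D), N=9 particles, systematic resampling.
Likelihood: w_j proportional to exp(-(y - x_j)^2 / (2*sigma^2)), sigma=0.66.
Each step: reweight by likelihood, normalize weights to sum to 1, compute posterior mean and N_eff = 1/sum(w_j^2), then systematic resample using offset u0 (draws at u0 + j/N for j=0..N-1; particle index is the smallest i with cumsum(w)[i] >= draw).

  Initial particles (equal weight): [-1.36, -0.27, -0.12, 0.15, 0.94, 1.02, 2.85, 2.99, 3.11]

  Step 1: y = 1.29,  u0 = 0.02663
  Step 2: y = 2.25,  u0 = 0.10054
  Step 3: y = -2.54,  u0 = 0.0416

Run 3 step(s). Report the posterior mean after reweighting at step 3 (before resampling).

step 1: w=[0.0001, 0.0267, 0.0444, 0.0979, 0.3783, 0.4004, 0.0267, 0.0158, 0.0097]  mean=0.9193  Neff=3.1571  idx=[1, 3, 4, 4, 4, 5, 5, 5, 5]
step 2: w=[0.0006, 0.0056, 0.1234, 0.1234, 0.1234, 0.1559, 0.1559, 0.1559, 0.1559]  mean=0.9847  Neff=6.9968  idx=[2, 3, 4, 5, 6, 6, 7, 8, 8]
step 3: w=[0.1628, 0.1628, 0.1628, 0.0853, 0.0853, 0.0853, 0.0853, 0.0853, 0.0853]  mean=0.9809  Neff=8.1219  idx=[0, 0, 1, 2, 2, 4, 5, 6, 8]

post_mean = 0.9809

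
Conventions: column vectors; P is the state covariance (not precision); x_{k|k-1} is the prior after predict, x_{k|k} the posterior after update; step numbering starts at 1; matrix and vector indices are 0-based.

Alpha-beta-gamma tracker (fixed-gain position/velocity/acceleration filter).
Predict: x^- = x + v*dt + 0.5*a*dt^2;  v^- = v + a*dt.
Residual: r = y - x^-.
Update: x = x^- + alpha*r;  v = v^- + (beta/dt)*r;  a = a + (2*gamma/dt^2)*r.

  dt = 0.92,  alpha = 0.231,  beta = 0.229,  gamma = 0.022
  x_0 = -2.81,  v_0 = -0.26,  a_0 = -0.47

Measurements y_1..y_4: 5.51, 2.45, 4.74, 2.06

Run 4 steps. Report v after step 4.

v_post = 1.9841

step 1: x_pred=-3.2481  r=8.7581  x^+=-1.2250  v^+=1.4876  a^+=-0.0147
step 2: x_pred=0.1374  r=2.3126  x^+=0.6716  v^+=2.0497  a^+=0.1055
step 3: x_pred=2.6020  r=2.1380  x^+=3.0959  v^+=2.6790  a^+=0.2167
step 4: x_pred=5.6522  r=-3.5922  x^+=4.8224  v^+=1.9841  a^+=0.0299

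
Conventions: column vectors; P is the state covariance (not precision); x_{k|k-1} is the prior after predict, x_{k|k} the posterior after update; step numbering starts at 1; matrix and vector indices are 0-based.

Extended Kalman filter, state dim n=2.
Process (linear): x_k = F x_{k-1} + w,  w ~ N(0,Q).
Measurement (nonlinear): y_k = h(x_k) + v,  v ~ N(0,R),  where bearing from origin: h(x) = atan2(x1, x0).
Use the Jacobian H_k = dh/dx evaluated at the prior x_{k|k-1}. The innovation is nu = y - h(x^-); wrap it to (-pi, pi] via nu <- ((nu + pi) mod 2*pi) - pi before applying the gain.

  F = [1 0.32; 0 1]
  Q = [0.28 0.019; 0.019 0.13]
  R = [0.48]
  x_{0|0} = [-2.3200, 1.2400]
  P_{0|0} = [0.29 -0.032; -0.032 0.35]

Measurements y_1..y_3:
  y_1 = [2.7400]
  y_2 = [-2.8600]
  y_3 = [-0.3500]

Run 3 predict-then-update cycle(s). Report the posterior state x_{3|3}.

step 1: x^-=[-1.9232, 1.2400]  P^-=[0.5854 0.0990; 0.0990 0.4800]  H_jac=[-0.2368 -0.3673]  S=[0.5948]  K=[-0.2942; -0.3358]  nu=[0.1711]  x^+=[-1.9735, 1.1825]  P^+=[0.5339 0.0402; 0.0402 0.4129]
step 2: x^-=[-1.5951, 1.1825]  P^-=[0.8819 0.1914; 0.1914 0.5429]  H_jac=[-0.2999 -0.4046]  S=[0.6946]  K=[-0.4922; -0.3988]  nu=[0.9195]  x^+=[-2.0478, 0.8158]  P^+=[0.7136 0.0550; 0.0550 0.4324]
step 3: x^-=[-1.7867, 0.8158]  P^-=[1.0731 0.2124; 0.2124 0.5624]  H_jac=[-0.2115 -0.4631]  S=[0.6902]  K=[-0.4713; -0.4425]  nu=[-3.0633]  x^+=[-0.3431, 2.1712]  P^+=[0.9198 0.0685; 0.0685 0.4273]

x_post = [-0.3431, 2.1712]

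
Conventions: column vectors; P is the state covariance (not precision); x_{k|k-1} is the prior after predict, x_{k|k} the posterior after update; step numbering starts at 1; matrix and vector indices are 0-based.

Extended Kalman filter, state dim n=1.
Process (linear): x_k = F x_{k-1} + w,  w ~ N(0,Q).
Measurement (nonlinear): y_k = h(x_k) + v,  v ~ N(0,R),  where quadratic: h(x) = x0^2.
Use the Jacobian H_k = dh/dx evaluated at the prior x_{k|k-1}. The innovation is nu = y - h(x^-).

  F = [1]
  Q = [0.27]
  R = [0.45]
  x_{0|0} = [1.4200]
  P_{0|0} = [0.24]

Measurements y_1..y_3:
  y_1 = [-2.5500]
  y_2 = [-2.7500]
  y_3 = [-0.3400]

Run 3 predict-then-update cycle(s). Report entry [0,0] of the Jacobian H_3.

H_jac[0,0] = 0.1705

step 1: x^-=[1.4200]  P^-=[0.5100]  H_jac=[2.8400]  S=[4.5635]  K=[0.3174]  nu=[-4.5664]  x^+=[-0.0293]  P^+=[0.0503]
step 2: x^-=[-0.0293]  P^-=[0.3203]  H_jac=[-0.0587]  S=[0.4511]  K=[-0.0417]  nu=[-2.7509]  x^+=[0.0853]  P^+=[0.3195]
step 3: x^-=[0.0853]  P^-=[0.5895]  H_jac=[0.1705]  S=[0.4671]  K=[0.2152]  nu=[-0.3473]  x^+=[0.0105]  P^+=[0.5679]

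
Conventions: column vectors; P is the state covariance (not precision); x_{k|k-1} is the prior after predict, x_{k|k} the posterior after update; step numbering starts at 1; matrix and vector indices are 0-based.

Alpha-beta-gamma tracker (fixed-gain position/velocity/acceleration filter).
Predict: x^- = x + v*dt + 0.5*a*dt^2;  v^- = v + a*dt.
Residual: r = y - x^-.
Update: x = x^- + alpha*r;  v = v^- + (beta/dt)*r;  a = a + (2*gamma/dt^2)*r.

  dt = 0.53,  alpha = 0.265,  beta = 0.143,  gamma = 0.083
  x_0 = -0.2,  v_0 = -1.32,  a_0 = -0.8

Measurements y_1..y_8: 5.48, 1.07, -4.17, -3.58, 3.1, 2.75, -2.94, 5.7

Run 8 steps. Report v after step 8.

v_post = -0.1271

step 1: x_pred=-1.0120  r=6.4920  x^+=0.7084  v^+=0.0076  a^+=3.0365
step 2: x_pred=1.1389  r=-0.0689  x^+=1.1207  v^+=1.5983  a^+=2.9957
step 3: x_pred=2.3885  r=-6.5585  x^+=0.6505  v^+=1.4165  a^+=-0.8801
step 4: x_pred=1.2777  r=-4.8577  x^+=-0.0096  v^+=-0.3606  a^+=-3.7507
step 5: x_pred=-0.7275  r=3.8275  x^+=0.2868  v^+=-1.3157  a^+=-1.4888
step 6: x_pred=-0.6197  r=3.3697  x^+=0.2733  v^+=-1.1957  a^+=0.5025
step 7: x_pred=-0.2898  r=-2.6502  x^+=-0.9921  v^+=-1.6444  a^+=-1.0636
step 8: x_pred=-2.0130  r=7.7130  x^+=0.0309  v^+=-0.1271  a^+=3.4944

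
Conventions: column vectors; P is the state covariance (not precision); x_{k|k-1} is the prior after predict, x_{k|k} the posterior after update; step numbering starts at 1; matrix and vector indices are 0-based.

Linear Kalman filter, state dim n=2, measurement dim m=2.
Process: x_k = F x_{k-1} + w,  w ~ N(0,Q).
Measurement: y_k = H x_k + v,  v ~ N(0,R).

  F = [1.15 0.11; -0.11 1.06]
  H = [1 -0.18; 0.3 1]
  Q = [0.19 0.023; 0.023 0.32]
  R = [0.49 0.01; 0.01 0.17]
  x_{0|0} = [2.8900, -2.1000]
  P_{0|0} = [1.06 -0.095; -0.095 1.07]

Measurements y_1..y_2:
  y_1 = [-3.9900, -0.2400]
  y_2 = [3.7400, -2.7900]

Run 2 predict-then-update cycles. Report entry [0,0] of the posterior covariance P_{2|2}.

step 1: x^-=[3.0925, -2.5439]  P^-=[1.5808 -0.1010; -0.1010 1.5572]  S=[2.1576 0.1084; 0.1084 1.8089]  K=[0.7329 0.1624; -0.2198 0.8573]  nu=[-7.5404, 1.3762]  x^+=[-2.2105, 0.2932]  P^+=[0.3482 -0.0695; -0.0695 0.1644]
step 2: x^-=[-2.5099, 0.5539]  P^-=[0.6349 -0.0858; -0.0858 0.5251]  S=[1.1728 0.0248; 0.0248 0.7008]  K=[0.5518 0.1299; -0.1689 0.7186]  nu=[6.3496, -2.5910]  x^+=[0.6573, -2.3806]  P^+=[0.2625 -0.0511; -0.0511 0.1358]

P_post[0,0] = 0.2625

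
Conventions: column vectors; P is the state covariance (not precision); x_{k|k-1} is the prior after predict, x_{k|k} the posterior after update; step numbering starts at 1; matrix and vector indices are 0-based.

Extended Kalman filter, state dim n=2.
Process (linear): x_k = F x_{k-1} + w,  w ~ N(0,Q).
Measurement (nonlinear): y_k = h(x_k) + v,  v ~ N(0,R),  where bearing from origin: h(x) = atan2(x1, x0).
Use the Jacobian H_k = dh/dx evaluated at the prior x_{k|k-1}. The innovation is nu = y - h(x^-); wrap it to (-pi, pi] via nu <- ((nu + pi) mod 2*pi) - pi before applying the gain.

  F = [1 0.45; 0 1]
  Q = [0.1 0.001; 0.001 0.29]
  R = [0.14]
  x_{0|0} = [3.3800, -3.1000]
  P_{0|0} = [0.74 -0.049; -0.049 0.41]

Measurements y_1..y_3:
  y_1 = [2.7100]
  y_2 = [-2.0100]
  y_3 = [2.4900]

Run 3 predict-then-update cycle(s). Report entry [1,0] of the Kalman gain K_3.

step 1: x^-=[1.9850, -3.1000]  P^-=[0.8789 0.1365; 0.1365 0.7000]  H_jac=[0.2288 0.1465]  S=[0.2102]  K=[1.0519; 0.6365]  nu=[-2.5719]  x^+=[-0.7203, -4.7370]  P^+=[0.6464 -0.0042; -0.0042 0.6149]
step 2: x^-=[-2.8520, -4.7370]  P^-=[0.8671 0.2735; 0.2735 0.9049]  H_jac=[0.1549 -0.0933]  S=[0.1608]  K=[0.6769; -0.2614]  nu=[0.1027]  x^+=[-2.7824, -4.7639]  P^+=[0.7934 0.3019; 0.3019 0.8939]
step 3: x^-=[-4.9262, -4.7639]  P^-=[1.3462 0.7052; 0.7052 1.1839]  H_jac=[0.1014 -0.1049]  S=[0.1519]  K=[0.4121; -0.3467]  nu=[-1.4202]  x^+=[-5.5115, -4.2715]  P^+=[1.3204 0.7269; 0.7269 1.1656]

K[1,0] = -0.3467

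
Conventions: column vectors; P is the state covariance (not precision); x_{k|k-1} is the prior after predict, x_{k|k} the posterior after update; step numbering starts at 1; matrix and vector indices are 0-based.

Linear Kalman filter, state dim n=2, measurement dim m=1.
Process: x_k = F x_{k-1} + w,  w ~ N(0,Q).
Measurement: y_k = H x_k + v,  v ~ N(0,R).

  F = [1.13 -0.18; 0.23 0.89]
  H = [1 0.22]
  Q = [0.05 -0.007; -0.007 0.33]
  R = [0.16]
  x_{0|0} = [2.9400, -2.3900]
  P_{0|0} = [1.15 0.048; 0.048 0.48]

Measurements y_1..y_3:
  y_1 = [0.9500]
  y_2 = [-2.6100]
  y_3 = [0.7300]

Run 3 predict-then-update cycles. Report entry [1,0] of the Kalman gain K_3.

K[1,0] = -0.1872

step 1: x^-=[3.7524, -1.4509]  P^-=[1.5145 0.2613; 0.2613 0.7907]  S=[1.8277]  K=[0.8601; 0.2381]  nu=[-2.4832]  x^+=[1.6167, -2.0422]  P^+=[0.1625 -0.1131; -0.1131 0.6871]
step 2: x^-=[2.1944, -1.4457]  P^-=[0.3257 -0.1839; -0.1839 0.8365]  S=[0.4453]  K=[0.6406; 0.0004]  nu=[-4.4864]  x^+=[-0.6796, -1.4476]  P^+=[0.1430 -0.1840; -0.1840 0.8365]
step 3: x^-=[-0.5074, -1.4447]  P^-=[0.3345 -0.2813; -0.2813 0.9249]  S=[0.4155]  K=[0.6561; -0.1872]  nu=[1.5552]  x^+=[0.5130, -1.7358]  P^+=[0.1556 -0.2302; -0.2302 0.9103]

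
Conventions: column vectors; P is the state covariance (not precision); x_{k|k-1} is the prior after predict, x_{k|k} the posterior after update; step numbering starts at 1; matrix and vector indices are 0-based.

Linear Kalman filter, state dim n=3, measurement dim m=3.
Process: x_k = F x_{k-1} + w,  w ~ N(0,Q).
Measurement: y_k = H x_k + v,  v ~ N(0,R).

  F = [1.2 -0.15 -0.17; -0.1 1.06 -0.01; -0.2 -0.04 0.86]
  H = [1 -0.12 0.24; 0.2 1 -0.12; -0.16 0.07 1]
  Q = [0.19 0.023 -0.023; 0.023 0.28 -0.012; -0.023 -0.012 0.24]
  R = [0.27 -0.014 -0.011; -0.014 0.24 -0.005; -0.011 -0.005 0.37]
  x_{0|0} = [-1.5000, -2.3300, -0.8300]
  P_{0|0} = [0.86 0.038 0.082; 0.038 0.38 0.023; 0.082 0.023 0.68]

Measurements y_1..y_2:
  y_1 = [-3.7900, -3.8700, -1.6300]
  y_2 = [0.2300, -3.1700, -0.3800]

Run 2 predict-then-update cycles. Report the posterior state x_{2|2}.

step 1: x^-=[-1.3094, -2.3115, -0.3206]  P^-=[1.4106 -0.0943 -0.2426; -0.0943 0.7073 -0.0106; -0.2426 -0.0106 0.7488]  S=[1.6407 0.0845 -0.3036; 0.0845 0.9909 -0.1404; -0.3036 -0.1404 1.2366]  K=[0.7922 0.1266 -0.1752; -0.1305 0.7203 0.0934; 0.0861 -0.0656 0.6500]  nu=[-2.6810, -1.3351, -1.3571]  x^+=[-3.3647, -3.0500, -1.3459]  P^+=[0.2196 -0.0282 -0.0371; -0.0282 0.1817 0.0152; -0.0371 0.0152 0.2329]
step 2: x^-=[-3.3513, -2.8831, -0.3625]  P^-=[0.5430 -0.0710 -0.1495; -0.0710 0.4920 0.0055; -0.1495 0.0055 0.4326]  S=[0.7900 -0.0340 -0.1489; -0.0340 0.7374 -0.0568; -0.1489 -0.0568 0.8691]  K=[0.6257 0.0915 -0.1646; -0.1198 0.6477 0.0808; 0.0382 -0.0610 0.5283]  nu=[3.3223, 0.3399, -0.3519]  x^+=[-1.1835, -3.0895, -0.4421]  P^+=[0.1756 -0.0257 -0.0383; -0.0257 0.1634 0.0124; -0.0383 0.0124 0.1883]

x_post = [-1.1835, -3.0895, -0.4421]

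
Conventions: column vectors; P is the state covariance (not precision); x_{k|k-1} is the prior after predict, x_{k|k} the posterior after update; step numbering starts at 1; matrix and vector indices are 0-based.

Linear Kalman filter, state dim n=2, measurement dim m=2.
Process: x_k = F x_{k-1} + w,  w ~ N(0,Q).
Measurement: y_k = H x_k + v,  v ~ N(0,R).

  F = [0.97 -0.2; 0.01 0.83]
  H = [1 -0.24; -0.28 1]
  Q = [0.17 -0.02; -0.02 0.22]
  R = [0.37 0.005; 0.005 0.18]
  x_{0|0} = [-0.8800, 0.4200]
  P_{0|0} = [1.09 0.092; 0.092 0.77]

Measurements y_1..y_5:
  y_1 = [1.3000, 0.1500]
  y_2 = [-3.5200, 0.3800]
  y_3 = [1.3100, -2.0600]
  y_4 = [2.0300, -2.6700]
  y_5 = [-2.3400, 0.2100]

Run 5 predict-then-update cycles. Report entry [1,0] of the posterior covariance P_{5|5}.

step 1: x^-=[-0.9376, 0.3398]  P^-=[1.1907 -0.0634; -0.0634 0.7521]  S=[1.6344 -0.5765; -0.5765 1.0609]  K=[0.7496 0.0334; 0.1321 0.7974]  nu=[2.3192, -0.4523]  x^+=[0.7857, 0.2854]  P^+=[0.3000 0.0938; 0.0938 0.1704]
step 2: x^-=[0.7050, 0.2447]  P^-=[0.4227 0.0299; 0.0299 0.3390]  S=[0.7979 -0.1628; -0.1628 0.5354]  K=[0.5193 -0.0073; 0.0656 0.6375]  nu=[-4.1663, 0.3327]  x^+=[-1.4610, 0.1835]  P^+=[0.2063 0.0590; 0.0590 0.1316]
step 3: x^-=[-1.4539, 0.1377]  P^-=[0.3464 0.0076; 0.0076 0.3117]  S=[0.7308 -0.1587; -0.1587 0.5146]  K=[0.4650 -0.0304; 0.0414 0.6143]  nu=[2.7969, -2.6048]  x^+=[-0.0742, -1.3466]  P^+=[0.1835 0.0482; 0.0482 0.1243]
step 4: x^-=[0.1973, -1.1184]  P^-=[0.3289 -0.0001; -0.0001 0.3064]  S=[0.7166 -0.1608; -0.1608 0.5123]  K=[0.4503 -0.0387; 0.0338 0.6088]  nu=[1.5642, -1.4963]  x^+=[0.9596, -1.9766]  P^+=[0.1772 0.0449; 0.0449 0.1223]
step 5: x^-=[1.3262, -1.6310]  P^-=[0.3242 -0.0025; -0.0025 0.3050]  S=[0.7130 -0.1617; -0.1617 0.5119]  K=[0.4462 -0.0413; 0.0315 0.6073]  nu=[-4.0576, 2.2123]  x^+=[-0.5757, -0.4153]  P^+=[0.1754 0.0439; 0.0439 0.1218]

P_post[1,0] = 0.0439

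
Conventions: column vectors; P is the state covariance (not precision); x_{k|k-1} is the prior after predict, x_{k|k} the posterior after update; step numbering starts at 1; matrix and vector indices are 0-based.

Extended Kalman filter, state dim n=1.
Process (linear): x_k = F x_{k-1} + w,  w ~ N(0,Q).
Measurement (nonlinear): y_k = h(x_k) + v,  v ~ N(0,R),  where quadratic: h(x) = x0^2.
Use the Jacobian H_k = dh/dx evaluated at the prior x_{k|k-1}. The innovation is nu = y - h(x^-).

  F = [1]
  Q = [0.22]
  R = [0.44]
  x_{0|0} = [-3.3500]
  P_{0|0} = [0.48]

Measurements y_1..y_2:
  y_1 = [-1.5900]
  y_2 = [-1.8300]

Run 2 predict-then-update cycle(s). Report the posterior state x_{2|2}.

step 1: x^-=[-3.3500]  P^-=[0.7000]  H_jac=[-6.7000]  S=[31.8630]  K=[-0.1472]  nu=[-12.8125]  x^+=[-1.4641]  P^+=[0.0097]
step 2: x^-=[-1.4641]  P^-=[0.2297]  H_jac=[-2.9282]  S=[2.4092]  K=[-0.2791]  nu=[-3.9736]  x^+=[-0.3549]  P^+=[0.0419]

x_post = [-0.3549]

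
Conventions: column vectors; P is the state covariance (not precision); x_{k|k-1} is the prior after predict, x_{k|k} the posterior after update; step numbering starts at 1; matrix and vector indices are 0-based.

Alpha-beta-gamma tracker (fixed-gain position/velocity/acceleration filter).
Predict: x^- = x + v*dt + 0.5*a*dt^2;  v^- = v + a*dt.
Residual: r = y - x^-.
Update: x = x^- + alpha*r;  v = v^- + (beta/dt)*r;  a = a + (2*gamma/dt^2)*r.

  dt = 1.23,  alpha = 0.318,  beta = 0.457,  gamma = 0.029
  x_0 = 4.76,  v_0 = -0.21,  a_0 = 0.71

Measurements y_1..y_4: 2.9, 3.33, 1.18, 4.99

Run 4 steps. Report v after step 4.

step 1: x_pred=5.0388  r=-2.1388  x^+=4.3586  v^+=-0.1314  a^+=0.6280
step 2: x_pred=4.6721  r=-1.3421  x^+=4.2453  v^+=0.1424  a^+=0.5766
step 3: x_pred=4.8567  r=-3.6767  x^+=3.6875  v^+=-0.5145  a^+=0.4356
step 4: x_pred=3.3842  r=1.6058  x^+=3.8949  v^+=0.6180  a^+=0.4972

v_post = 0.6180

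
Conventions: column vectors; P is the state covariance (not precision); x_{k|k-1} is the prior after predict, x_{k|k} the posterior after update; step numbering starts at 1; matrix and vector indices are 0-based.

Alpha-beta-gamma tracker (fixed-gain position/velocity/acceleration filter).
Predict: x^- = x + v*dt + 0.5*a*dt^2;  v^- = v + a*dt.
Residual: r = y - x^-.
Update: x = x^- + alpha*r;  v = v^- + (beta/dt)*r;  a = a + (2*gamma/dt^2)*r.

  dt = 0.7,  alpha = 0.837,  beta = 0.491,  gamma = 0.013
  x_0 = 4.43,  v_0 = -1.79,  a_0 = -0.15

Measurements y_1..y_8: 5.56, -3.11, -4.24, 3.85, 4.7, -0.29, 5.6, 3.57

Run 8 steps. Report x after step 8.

x_post = 4.0447

step 1: x_pred=3.1402  r=2.4198  x^+=5.1656  v^+=-0.1977  a^+=-0.0216
step 2: x_pred=5.0219  r=-8.1319  x^+=-1.7845  v^+=-5.9168  a^+=-0.4531
step 3: x_pred=-6.0373  r=1.7973  x^+=-4.5330  v^+=-4.9733  a^+=-0.3577
step 4: x_pred=-8.1019  r=11.9519  x^+=1.9018  v^+=3.1597  a^+=0.2765
step 5: x_pred=4.1814  r=0.5186  x^+=4.6155  v^+=3.7170  a^+=0.3040
step 6: x_pred=7.2918  r=-7.5818  x^+=0.9458  v^+=-1.3883  a^+=-0.0983
step 7: x_pred=-0.0501  r=5.6501  x^+=4.6790  v^+=2.5060  a^+=0.2015
step 8: x_pred=6.4826  r=-2.9126  x^+=4.0447  v^+=0.6040  a^+=0.0469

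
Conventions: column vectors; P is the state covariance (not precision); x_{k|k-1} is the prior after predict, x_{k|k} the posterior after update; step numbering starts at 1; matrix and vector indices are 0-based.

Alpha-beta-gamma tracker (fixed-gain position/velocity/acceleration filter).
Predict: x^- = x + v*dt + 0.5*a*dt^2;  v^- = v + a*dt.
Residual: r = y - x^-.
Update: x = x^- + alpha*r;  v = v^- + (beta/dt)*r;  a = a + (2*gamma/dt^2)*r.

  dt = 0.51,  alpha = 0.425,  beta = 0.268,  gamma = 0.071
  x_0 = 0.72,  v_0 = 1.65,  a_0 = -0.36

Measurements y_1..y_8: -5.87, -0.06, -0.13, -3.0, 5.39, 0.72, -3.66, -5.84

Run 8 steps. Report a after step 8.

step 1: x_pred=1.5147  r=-7.3847  x^+=-1.6238  v^+=-2.4142  a^+=-4.3916
step 2: x_pred=-3.4262  r=3.3662  x^+=-1.9955  v^+=-2.8850  a^+=-2.5539
step 3: x_pred=-3.7990  r=3.6690  x^+=-2.2397  v^+=-2.2595  a^+=-0.5508
step 4: x_pred=-3.4636  r=0.4636  x^+=-3.2666  v^+=-2.2967  a^+=-0.2977
step 5: x_pred=-4.4766  r=9.8666  x^+=-0.2833  v^+=2.7363  a^+=5.0890
step 6: x_pred=1.7740  r=-1.0540  x^+=1.3261  v^+=4.7778  a^+=4.5135
step 7: x_pred=4.3497  r=-8.0097  x^+=0.9456  v^+=2.8707  a^+=0.1407
step 8: x_pred=2.4279  r=-8.2679  x^+=-1.0859  v^+=-1.4023  a^+=-4.3731

a_post = -4.3731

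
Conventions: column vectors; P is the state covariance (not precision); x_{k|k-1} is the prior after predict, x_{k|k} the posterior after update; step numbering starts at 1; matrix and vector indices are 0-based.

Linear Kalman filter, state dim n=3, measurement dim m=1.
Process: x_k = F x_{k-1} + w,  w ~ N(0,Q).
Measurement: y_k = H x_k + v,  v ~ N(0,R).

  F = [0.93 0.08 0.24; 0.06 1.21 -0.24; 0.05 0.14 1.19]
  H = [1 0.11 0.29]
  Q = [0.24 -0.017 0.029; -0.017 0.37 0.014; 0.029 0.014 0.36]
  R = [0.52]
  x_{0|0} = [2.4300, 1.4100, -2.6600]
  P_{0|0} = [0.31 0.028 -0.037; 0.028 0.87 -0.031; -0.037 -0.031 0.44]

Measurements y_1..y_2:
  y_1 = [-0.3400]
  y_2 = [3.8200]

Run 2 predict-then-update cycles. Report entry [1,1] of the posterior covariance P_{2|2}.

P_post[1,1] = 2.7774

step 1: x^-=[1.7343, 2.4903, -2.8465]  P^-=[0.5255 0.0901 0.1372; 0.0901 1.6934 -0.0072; 0.1372 -0.0072 0.9866]  S=[1.2479]  K=[0.4609; 0.2198; 0.3386]  nu=[-1.5227]  x^+=[1.0324, 2.1556, -3.3621]  P^+=[0.2604 -0.0363 -0.0576; -0.0363 1.6331 -0.1001; -0.0576 -0.1001 0.8435]
step 2: x^-=[0.3257, 3.4771, -3.6475]  P^-=[0.4893 0.0509 0.2182; 0.0509 2.8650 -0.0962; 0.2182 -0.0962 1.5465]  S=[1.3056]  K=[0.4275; 0.2590; 0.5025]  nu=[4.1696]  x^+=[2.1082, 4.5569, -1.5523]  P^+=[0.2507 -0.0937 -0.0623; -0.0937 2.7774 -0.2661; -0.0623 -0.2661 1.2168]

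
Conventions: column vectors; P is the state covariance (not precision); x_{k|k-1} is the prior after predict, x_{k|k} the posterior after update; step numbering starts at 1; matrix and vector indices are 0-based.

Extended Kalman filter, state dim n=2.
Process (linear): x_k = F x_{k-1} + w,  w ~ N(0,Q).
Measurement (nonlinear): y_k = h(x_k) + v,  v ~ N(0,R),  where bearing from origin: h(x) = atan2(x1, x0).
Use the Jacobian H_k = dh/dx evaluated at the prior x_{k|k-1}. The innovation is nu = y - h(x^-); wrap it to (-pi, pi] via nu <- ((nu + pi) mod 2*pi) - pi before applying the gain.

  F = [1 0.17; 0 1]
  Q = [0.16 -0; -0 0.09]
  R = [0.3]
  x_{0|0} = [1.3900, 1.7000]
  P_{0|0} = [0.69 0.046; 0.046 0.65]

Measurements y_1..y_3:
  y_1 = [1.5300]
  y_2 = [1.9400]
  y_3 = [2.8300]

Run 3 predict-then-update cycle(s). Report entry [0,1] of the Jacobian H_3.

step 1: x^-=[1.6790, 1.7000]  P^-=[0.8844 0.1565; 0.1565 0.7400]  H_jac=[-0.2978 0.2941]  S=[0.4150]  K=[-0.5237; 0.4121]  nu=[0.7384]  x^+=[1.2923, 2.0043]  P^+=[0.7706 0.2461; 0.2461 0.6695]
step 2: x^-=[1.6331, 2.0043]  P^-=[1.0336 0.3599; 0.3599 0.7595]  H_jac=[-0.2999 0.2443]  S=[0.3855]  K=[-0.5759; 0.2014]  nu=[1.0529]  x^+=[1.0267, 2.2164]  P^+=[0.9058 0.4046; 0.4046 0.7439]
step 3: x^-=[1.4035, 2.2164]  P^-=[1.2248 0.5311; 0.5311 0.8339]  H_jac=[-0.3220 0.2039]  S=[0.3920]  K=[-0.7301; -0.0025]  nu=[1.8237]  x^+=[0.0721, 2.2119]  P^+=[1.0159 0.5304; 0.5304 0.8339]

H_jac[0,1] = 0.2039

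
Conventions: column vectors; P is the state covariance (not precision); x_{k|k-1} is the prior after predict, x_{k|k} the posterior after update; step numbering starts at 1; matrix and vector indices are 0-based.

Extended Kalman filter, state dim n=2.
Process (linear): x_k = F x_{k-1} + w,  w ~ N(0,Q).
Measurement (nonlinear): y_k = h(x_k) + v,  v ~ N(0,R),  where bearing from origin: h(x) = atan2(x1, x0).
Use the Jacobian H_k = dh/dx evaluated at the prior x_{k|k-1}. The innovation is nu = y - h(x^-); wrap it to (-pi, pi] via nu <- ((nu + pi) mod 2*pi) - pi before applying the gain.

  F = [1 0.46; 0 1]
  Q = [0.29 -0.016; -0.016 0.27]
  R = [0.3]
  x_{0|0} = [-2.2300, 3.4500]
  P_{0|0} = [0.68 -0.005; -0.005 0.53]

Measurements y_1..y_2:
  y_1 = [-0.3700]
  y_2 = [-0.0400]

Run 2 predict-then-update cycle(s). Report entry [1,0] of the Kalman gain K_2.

step 1: x^-=[-0.6430, 3.4500]  P^-=[1.0775 0.2228; 0.2228 0.8000]  H_jac=[-0.2801 -0.0522]  S=[0.3933]  K=[-0.7971; -0.2649]  nu=[-2.1251]  x^+=[1.0510, 4.0130]  P^+=[0.8277 0.1398; 0.1398 0.7724]
step 2: x^-=[2.8969, 4.0130]  P^-=[1.4097 0.4791; 0.4791 1.0424]  H_jac=[-0.1638 0.1183]  S=[0.3338]  K=[-0.5220; 0.1342]  nu=[-0.9855]  x^+=[3.4114, 3.8807]  P^+=[1.3187 0.5024; 0.5024 1.0364]

K[1,0] = 0.1342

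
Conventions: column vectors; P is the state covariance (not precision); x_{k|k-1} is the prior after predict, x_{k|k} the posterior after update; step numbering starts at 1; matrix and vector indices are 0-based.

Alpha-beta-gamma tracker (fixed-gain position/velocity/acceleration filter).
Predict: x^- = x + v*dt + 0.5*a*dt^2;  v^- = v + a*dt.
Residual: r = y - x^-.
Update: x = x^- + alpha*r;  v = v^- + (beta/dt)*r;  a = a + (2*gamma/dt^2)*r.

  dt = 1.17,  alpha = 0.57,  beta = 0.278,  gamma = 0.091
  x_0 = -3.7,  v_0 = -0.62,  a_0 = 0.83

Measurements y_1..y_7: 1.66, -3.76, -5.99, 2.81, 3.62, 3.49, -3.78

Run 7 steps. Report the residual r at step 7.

resid = -10.8165

step 1: x_pred=-3.8573  r=5.5173  x^+=-0.7124  v^+=1.6620  a^+=1.5635
step 2: x_pred=2.3023  r=-6.0623  x^+=-1.1532  v^+=2.0509  a^+=0.7575
step 3: x_pred=1.7649  r=-7.7549  x^+=-2.6554  v^+=1.0946  a^+=-0.2735
step 4: x_pred=-1.5619  r=4.3719  x^+=0.9301  v^+=1.8134  a^+=0.3077
step 5: x_pred=3.2625  r=0.3575  x^+=3.4663  v^+=2.2585  a^+=0.3553
step 6: x_pred=6.3518  r=-2.8618  x^+=4.7206  v^+=1.9941  a^+=-0.0252
step 7: x_pred=7.0365  r=-10.8165  x^+=0.8711  v^+=-0.6054  a^+=-1.4633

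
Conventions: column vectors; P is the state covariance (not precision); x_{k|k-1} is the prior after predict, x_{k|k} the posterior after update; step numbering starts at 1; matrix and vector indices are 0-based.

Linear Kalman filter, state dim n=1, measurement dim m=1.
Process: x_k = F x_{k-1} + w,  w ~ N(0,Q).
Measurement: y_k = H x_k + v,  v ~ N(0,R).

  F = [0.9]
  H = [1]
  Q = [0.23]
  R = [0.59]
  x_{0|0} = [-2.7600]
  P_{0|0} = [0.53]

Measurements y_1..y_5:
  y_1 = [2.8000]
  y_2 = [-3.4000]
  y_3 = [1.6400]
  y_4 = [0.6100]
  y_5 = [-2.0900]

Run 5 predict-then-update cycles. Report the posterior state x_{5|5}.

step 1: x^-=[-2.4840]  P^-=[0.6593]  S=[1.2493]  K=[0.5277]  nu=[5.2840]  x^+=[0.3046]  P^+=[0.3114]
step 2: x^-=[0.2741]  P^-=[0.4822]  S=[1.0722]  K=[0.4497]  nu=[-3.6741]  x^+=[-1.3783]  P^+=[0.2653]
step 3: x^-=[-1.2404]  P^-=[0.4449]  S=[1.0349]  K=[0.4299]  nu=[2.8804]  x^+=[-0.0021]  P^+=[0.2536]
step 4: x^-=[-0.0019]  P^-=[0.4355]  S=[1.0255]  K=[0.4246]  nu=[0.6119]  x^+=[0.2579]  P^+=[0.2505]
step 5: x^-=[0.2322]  P^-=[0.4329]  S=[1.0229]  K=[0.4232]  nu=[-2.3222]  x^+=[-0.7507]  P^+=[0.2497]

x_post = [-0.7507]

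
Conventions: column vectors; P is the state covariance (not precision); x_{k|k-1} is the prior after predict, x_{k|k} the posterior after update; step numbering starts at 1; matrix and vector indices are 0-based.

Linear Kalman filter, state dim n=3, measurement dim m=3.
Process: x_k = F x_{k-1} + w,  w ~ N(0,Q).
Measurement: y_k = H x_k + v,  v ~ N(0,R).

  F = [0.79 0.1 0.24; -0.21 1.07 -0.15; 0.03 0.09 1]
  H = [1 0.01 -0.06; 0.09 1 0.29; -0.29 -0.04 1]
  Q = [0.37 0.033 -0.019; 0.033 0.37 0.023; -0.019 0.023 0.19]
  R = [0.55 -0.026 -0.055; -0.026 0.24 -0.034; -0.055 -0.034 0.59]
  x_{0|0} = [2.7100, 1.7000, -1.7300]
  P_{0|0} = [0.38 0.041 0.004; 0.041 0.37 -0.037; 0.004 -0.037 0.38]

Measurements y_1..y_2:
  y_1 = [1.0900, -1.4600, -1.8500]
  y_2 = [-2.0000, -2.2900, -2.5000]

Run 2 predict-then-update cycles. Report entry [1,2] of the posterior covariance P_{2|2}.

P_post[1,2] = -0.0849

step 1: x^-=[1.8957, 1.5094, -1.4957]  P^-=[0.6390 0.0200 0.0863; 0.0200 0.8126 -0.0402; 0.0863 -0.0402 0.5671]  S=[1.1812 0.0767 -0.1882; 0.0767 1.0903 0.0362; -0.1882 0.0362 1.1658]  K=[0.5328 0.0566 -0.0014; -0.0377 0.7421 -0.0965; 0.1144 0.0971 0.4818]  nu=[-0.9105, -2.7063, 0.2558]  x^+=[1.2569, -0.4894, -1.7393]  P^+=[0.2952 -0.0418 0.0519; -0.0418 0.2104 -0.0838; 0.0519 -0.0838 0.2864]
step 2: x^-=[0.5266, -0.5267, -1.7456]  P^-=[0.5819 -0.0673 0.0867; -0.0673 0.6794 -0.1018; 0.0867 -0.1018 0.4662]  S=[1.1220 -0.0118 -0.1621; -0.0118 0.8967 -0.0215; -0.1621 -0.0215 1.0625]  K=[0.5142 0.0183 0.0042; -0.0550 0.7149 -0.0969; 0.1153 0.0580 0.4377]  nu=[-2.6260, -1.3044, -0.6227]  x^+=[-0.8501, -1.2546, -2.3967]  P^+=[0.2859 -0.0506 0.0544; -0.0506 0.2055 -0.0849; 0.0544 -0.0849 0.2623]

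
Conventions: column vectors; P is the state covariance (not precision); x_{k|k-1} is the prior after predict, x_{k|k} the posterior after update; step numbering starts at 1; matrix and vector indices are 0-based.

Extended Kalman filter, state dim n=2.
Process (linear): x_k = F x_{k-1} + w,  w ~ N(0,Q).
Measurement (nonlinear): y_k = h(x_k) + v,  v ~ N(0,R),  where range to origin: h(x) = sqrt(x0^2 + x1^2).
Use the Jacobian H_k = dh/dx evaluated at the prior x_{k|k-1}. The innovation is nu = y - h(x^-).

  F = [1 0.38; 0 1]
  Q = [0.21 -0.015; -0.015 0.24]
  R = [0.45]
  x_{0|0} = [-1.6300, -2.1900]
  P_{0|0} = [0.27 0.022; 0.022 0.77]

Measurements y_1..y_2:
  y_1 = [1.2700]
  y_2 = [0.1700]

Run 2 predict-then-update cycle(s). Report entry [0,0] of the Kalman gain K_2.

K[0,0] = -0.4776

step 1: x^-=[-2.4622, -2.1900]  P^-=[0.6079 0.2996; 0.2996 1.0100]  H_jac=[-0.7472 -0.6646]  S=[1.5331]  K=[-0.4262; -0.5839]  nu=[-2.0252]  x^+=[-1.5991, -1.0075]  P^+=[0.3295 -0.0819; -0.0819 0.4874]
step 2: x^-=[-1.9820, -1.0075]  P^-=[0.5476 0.0883; 0.0883 0.7274]  H_jac=[-0.8914 -0.4532]  S=[1.1059]  K=[-0.4776; -0.3693]  nu=[-2.0534]  x^+=[-1.0012, -0.2493]  P^+=[0.2954 -0.1067; -0.1067 0.5766]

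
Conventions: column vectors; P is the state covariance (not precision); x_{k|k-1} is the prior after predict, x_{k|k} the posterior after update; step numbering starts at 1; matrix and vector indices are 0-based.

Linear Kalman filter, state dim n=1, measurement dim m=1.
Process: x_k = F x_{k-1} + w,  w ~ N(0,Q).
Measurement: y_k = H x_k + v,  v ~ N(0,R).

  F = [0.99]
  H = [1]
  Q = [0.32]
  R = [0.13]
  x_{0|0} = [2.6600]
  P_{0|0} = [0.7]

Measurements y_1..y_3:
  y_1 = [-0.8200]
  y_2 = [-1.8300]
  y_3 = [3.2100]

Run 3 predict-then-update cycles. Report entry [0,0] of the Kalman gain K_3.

step 1: x^-=[2.6334]  P^-=[1.0061]  S=[1.1361]  K=[0.8856]  nu=[-3.4534]  x^+=[-0.4248]  P^+=[0.1151]
step 2: x^-=[-0.4206]  P^-=[0.4328]  S=[0.5628]  K=[0.7690]  nu=[-1.4094]  x^+=[-1.5045]  P^+=[0.1000]
step 3: x^-=[-1.4894]  P^-=[0.4180]  S=[0.5480]  K=[0.7628]  nu=[4.6994]  x^+=[2.0951]  P^+=[0.0992]

K[0,0] = 0.7628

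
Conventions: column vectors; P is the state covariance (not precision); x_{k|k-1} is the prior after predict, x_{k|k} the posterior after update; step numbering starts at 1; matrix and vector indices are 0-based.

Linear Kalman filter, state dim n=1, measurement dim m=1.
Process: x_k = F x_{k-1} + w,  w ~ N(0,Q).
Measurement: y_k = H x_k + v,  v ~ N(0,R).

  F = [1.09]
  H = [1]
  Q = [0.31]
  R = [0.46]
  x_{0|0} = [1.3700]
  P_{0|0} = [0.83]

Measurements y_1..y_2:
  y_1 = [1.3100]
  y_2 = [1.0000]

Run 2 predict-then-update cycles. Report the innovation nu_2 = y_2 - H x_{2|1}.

innov = [-0.4802]

step 1: x^-=[1.4933]  P^-=[1.2961]  S=[1.7561]  K=[0.7381]  nu=[-0.1833]  x^+=[1.3580]  P^+=[0.3395]
step 2: x^-=[1.4802]  P^-=[0.7134]  S=[1.1734]  K=[0.6080]  nu=[-0.4802]  x^+=[1.1883]  P^+=[0.2797]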